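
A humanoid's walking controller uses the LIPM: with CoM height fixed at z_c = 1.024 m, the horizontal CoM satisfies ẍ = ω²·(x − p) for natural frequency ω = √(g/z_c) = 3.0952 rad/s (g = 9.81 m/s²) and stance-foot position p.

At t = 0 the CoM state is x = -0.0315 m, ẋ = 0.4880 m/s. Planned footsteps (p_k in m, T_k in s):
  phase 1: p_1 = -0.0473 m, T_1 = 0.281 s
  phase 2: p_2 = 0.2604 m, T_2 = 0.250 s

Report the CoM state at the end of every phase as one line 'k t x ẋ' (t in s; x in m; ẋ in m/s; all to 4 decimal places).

1 0.2810 0.1299 0.7326
2 0.5310 0.2909 0.6185

phase 1: p=-0.0473, T=0.281, ωT=0.869751, cosh=1.402686, sinh=0.983631; start (x,ẋ)=(-0.031500, 0.488000) → end (x,ẋ)=(0.129945, 0.732615)
phase 2: p=0.2604, T=0.250, ωT=0.773800, cosh=1.314623, sinh=0.853366; start (x,ẋ)=(0.129945, 0.732615) → end (x,ẋ)=(0.290887, 0.618536)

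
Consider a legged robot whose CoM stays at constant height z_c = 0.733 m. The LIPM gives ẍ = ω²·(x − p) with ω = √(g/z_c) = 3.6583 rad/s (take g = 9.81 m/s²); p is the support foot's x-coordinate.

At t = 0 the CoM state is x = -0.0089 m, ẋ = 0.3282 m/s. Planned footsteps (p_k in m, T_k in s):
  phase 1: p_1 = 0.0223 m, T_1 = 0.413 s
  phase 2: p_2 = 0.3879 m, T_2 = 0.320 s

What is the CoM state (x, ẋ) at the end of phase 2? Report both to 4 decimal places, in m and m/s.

phase 1: p=0.0223, T=0.413, ωT=1.510878, cosh=2.375711, sinh=2.154995; start (x,ẋ)=(-0.008900, 0.328200) → end (x,ẋ)=(0.141511, 0.533740)
phase 2: p=0.3879, T=0.320, ωT=1.170656, cosh=1.767135, sinh=1.456972; start (x,ẋ)=(0.141511, 0.533740) → end (x,ẋ)=(0.165066, -0.370075)

x = 0.1651, ẋ = -0.3701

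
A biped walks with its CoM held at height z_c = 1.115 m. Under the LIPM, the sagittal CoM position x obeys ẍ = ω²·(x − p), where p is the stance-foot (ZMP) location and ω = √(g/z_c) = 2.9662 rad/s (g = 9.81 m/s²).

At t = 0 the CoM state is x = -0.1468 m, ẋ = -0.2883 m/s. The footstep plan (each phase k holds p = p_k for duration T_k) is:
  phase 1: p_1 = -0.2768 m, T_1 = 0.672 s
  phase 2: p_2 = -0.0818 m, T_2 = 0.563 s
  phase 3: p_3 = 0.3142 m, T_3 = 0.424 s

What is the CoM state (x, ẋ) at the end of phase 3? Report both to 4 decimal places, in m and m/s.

phase 1: p=-0.2768, T=0.672, ωT=1.993286, cosh=3.737931, sinh=3.601684; start (x,ẋ)=(-0.146800, -0.288300) → end (x,ẋ)=(-0.140935, 0.311185)
phase 2: p=-0.0818, T=0.563, ωT=1.669971, cosh=2.750132, sinh=2.561880; start (x,ẋ)=(-0.140935, 0.311185) → end (x,ẋ)=(0.024339, 0.406432)
phase 3: p=0.3142, T=0.424, ωT=1.257669, cosh=1.900764, sinh=1.616448; start (x,ẋ)=(0.024339, 0.406432) → end (x,ẋ)=(-0.015269, -0.617266)

x = -0.0153, ẋ = -0.6173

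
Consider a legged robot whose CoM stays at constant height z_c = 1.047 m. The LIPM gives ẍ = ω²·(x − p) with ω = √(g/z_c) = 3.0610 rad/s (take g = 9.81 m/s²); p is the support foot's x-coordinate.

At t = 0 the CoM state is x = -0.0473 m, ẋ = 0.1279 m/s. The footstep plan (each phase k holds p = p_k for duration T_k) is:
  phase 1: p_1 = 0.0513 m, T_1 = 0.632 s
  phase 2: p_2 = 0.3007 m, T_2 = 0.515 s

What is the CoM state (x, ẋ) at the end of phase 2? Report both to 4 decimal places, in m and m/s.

phase 1: p=0.0513, T=0.632, ωT=1.934552, cosh=3.532716, sinh=3.388227; start (x,ẋ)=(-0.047300, 0.127900) → end (x,ẋ)=(-0.155453, -0.570782)
phase 2: p=0.3007, T=0.515, ωT=1.576415, cosh=2.522148, sinh=2.315434; start (x,ẋ)=(-0.155453, -0.570782) → end (x,ẋ)=(-1.281542, -4.672601)

x = -1.2815, ẋ = -4.6726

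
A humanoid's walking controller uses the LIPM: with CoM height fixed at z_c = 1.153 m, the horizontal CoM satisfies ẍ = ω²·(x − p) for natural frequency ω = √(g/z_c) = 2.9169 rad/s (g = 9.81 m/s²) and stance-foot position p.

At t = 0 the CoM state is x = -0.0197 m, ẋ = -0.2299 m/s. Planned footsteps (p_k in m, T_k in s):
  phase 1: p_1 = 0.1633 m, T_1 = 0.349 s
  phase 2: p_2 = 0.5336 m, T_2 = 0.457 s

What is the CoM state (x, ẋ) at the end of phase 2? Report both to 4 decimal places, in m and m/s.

phase 1: p=0.1633, T=0.349, ωT=1.017998, cosh=1.564483, sinh=1.203166; start (x,ẋ)=(-0.019700, -0.229900) → end (x,ẋ)=(-0.217830, -1.001916)
phase 2: p=0.5336, T=0.457, ωT=1.333023, cosh=2.028085, sinh=1.764407; start (x,ẋ)=(-0.217830, -1.001916) → end (x,ẋ)=(-1.596413, -5.899277)

x = -1.5964, ẋ = -5.8993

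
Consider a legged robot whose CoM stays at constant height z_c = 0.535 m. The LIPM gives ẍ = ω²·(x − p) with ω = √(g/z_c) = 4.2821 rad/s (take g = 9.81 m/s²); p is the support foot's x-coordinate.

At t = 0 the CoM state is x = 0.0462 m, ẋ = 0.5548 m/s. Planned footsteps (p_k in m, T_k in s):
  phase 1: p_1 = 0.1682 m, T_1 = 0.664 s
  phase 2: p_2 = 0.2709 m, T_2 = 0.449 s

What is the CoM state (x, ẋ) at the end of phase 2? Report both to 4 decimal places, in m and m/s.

x = 0.3552, ẋ = 0.4346

phase 1: p=0.1682, T=0.664, ωT=2.843314, cosh=8.615410, sinh=8.557178; start (x,ẋ)=(0.046200, 0.554800) → end (x,ẋ)=(0.225810, 0.309421)
phase 2: p=0.2709, T=0.449, ωT=1.922663, cosh=3.492682, sinh=3.346465; start (x,ẋ)=(0.225810, 0.309421) → end (x,ẋ)=(0.355228, 0.434577)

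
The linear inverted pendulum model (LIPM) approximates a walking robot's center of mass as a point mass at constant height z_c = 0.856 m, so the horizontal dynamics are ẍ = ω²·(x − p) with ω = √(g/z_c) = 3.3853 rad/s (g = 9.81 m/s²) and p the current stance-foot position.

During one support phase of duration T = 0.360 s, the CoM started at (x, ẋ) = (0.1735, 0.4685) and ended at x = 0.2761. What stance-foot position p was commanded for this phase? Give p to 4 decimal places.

p = 0.3058

ωT = 3.3853·0.360 = 1.218708; cosh(ωT) = 1.839213, sinh(ωT) = 1.543601
x(T) = p + (x₀−p)·cosh(ωT) + (ẋ₀/ω)·sinh(ωT) ⇒ p·(1 − cosh) = x(T) − x₀·cosh − (ẋ₀/ω)·sinh
numerator   = 0.2761 − (0.1735)·1.839213 − (0.4685/3.3853)·1.543601 = -0.256626
denominator = 1 − 1.839213 = -0.839213
p = -0.256626 / -0.839213 = 0.3058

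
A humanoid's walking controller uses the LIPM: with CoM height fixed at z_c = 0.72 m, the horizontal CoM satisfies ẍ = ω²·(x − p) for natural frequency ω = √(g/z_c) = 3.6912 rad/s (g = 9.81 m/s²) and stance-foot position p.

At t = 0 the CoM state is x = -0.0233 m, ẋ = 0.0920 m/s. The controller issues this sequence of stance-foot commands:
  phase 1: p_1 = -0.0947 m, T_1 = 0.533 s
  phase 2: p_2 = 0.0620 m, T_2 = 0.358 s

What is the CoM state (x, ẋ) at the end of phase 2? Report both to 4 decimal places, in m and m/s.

x = 1.0396, ẋ = 3.7563

phase 1: p=-0.0947, T=0.533, ωT=1.967410, cosh=3.645972, sinh=3.506154; start (x,ẋ)=(-0.023300, 0.092000) → end (x,ẋ)=(0.253010, 1.259482)
phase 2: p=0.0620, T=0.358, ωT=1.321450, cosh=2.007800, sinh=1.741052; start (x,ẋ)=(0.253010, 1.259482) → end (x,ẋ)=(1.039578, 3.756329)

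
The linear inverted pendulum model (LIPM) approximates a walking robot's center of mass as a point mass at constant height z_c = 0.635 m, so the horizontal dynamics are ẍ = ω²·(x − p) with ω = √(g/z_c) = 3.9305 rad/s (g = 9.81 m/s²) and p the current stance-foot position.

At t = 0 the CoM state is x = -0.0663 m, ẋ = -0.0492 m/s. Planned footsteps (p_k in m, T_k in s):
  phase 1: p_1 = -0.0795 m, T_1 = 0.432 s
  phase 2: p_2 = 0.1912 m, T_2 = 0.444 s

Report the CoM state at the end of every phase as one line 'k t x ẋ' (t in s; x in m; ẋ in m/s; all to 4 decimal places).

1 0.4320 -0.0753 -0.0019
2 0.8760 -0.5965 -2.9133

phase 1: p=-0.0795, T=0.432, ωT=1.697976, cosh=2.822966, sinh=2.639913; start (x,ẋ)=(-0.066300, -0.049200) → end (x,ẋ)=(-0.075282, -0.001924)
phase 2: p=0.1912, T=0.444, ωT=1.745142, cosh=2.950667, sinh=2.776047; start (x,ẋ)=(-0.075282, -0.001924) → end (x,ẋ)=(-0.596459, -2.913330)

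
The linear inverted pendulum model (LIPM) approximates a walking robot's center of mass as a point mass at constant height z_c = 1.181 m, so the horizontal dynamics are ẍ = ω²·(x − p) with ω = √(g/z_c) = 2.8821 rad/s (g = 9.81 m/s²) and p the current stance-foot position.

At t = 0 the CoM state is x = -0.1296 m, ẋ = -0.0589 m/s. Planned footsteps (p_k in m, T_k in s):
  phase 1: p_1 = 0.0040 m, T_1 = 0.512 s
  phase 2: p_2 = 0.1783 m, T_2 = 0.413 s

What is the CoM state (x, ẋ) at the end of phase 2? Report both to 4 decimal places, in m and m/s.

x = -1.2463, ẋ = -3.9305

phase 1: p=0.0040, T=0.512, ωT=1.475635, cosh=2.301223, sinh=2.072590; start (x,ẋ)=(-0.129600, -0.058900) → end (x,ẋ)=(-0.345800, -0.933590)
phase 2: p=0.1783, T=0.413, ωT=1.190307, cosh=1.796110, sinh=1.491982; start (x,ẋ)=(-0.345800, -0.933590) → end (x,ẋ)=(-1.246334, -3.930481)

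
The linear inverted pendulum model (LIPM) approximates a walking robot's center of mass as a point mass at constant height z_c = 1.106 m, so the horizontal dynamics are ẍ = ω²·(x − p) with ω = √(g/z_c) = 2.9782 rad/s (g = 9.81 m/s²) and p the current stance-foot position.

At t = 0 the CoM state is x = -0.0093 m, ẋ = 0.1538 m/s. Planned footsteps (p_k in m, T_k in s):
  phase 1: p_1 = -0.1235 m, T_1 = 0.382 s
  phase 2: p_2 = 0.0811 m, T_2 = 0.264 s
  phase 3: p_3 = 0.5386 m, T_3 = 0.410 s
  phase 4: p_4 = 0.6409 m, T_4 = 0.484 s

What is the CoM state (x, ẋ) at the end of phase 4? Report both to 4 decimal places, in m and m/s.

phase 1: p=-0.1235, T=0.382, ωT=1.137672, cosh=1.720032, sinh=1.399467; start (x,ẋ)=(-0.009300, 0.153800) → end (x,ẋ)=(0.145199, 0.740514)
phase 2: p=0.0811, T=0.264, ωT=0.786245, cosh=1.325345, sinh=0.869793; start (x,ẋ)=(0.145199, 0.740514) → end (x,ẋ)=(0.382323, 1.147480)
phase 3: p=0.5386, T=0.410, ωT=1.221062, cosh=1.842852, sinh=1.547935; start (x,ẋ)=(0.382323, 1.147480) → end (x,ẋ)=(0.847012, 1.394187)
phase 4: p=0.6409, T=0.484, ωT=1.441449, cosh=2.231700, sinh=1.995115; start (x,ẋ)=(0.847012, 1.394187) → end (x,ẋ)=(2.034856, 4.336095)

x = 2.0349, ẋ = 4.3361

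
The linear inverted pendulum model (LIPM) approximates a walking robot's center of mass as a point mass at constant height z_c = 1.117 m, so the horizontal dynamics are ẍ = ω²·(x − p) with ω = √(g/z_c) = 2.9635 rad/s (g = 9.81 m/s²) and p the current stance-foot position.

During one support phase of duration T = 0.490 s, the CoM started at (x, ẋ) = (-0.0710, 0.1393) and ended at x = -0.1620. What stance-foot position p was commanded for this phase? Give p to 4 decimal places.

ωT = 2.9635·0.490 = 1.452115; cosh(ωT) = 2.253108, sinh(ωT) = 2.019033
x(T) = p + (x₀−p)·cosh(ωT) + (ẋ₀/ω)·sinh(ωT) ⇒ p·(1 − cosh) = x(T) − x₀·cosh − (ẋ₀/ω)·sinh
numerator   = -0.1620 − (-0.0710)·2.253108 − (0.1393/2.9635)·2.019033 = -0.096934
denominator = 1 − 2.253108 = -1.253108
p = -0.096934 / -1.253108 = 0.0774

p = 0.0774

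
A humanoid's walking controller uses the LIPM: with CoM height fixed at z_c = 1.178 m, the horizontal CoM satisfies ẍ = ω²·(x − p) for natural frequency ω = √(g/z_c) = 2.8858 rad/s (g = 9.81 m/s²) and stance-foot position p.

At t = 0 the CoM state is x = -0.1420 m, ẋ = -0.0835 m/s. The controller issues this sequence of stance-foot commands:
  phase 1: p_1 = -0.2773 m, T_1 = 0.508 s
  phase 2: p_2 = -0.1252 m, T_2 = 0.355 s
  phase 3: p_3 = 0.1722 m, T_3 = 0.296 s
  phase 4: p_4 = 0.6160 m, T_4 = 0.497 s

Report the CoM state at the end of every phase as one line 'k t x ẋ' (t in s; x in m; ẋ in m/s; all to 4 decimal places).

phase 1: p=-0.2773, T=0.508, ωT=1.465986, cosh=2.281332, sinh=2.050482; start (x,ẋ)=(-0.142000, -0.083500) → end (x,ẋ)=(-0.027966, 0.610117)
phase 2: p=-0.1252, T=0.355, ωT=1.024459, cosh=1.572289, sinh=1.213299; start (x,ẋ)=(-0.027966, 0.610117) → end (x,ẋ)=(0.284196, 1.299729)
phase 3: p=0.1722, T=0.296, ωT=0.854197, cosh=1.387556, sinh=0.961931; start (x,ẋ)=(0.284196, 1.299729) → end (x,ẋ)=(0.760843, 2.114341)
phase 4: p=0.6160, T=0.497, ωT=1.434243, cosh=2.217381, sinh=1.979085; start (x,ẋ)=(0.760843, 2.114341) → end (x,ẋ)=(2.387188, 5.515530)

1 0.5080 -0.0280 0.6101
2 0.8630 0.2842 1.2997
3 1.1590 0.7608 2.1143
4 1.6560 2.3872 5.5155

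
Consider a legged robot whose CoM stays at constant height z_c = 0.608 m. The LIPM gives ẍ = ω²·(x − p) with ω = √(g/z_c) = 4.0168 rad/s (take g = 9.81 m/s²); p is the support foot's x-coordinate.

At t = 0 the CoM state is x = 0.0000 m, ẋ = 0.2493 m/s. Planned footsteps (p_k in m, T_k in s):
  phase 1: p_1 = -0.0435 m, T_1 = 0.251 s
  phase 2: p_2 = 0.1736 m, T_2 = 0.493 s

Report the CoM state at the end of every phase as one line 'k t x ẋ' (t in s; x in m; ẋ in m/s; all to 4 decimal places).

1 0.2510 0.0978 0.5947
2 0.7440 0.4198 1.1129

phase 1: p=-0.0435, T=0.251, ωT=1.008217, cosh=1.552789, sinh=1.187920; start (x,ẋ)=(0.000000, 0.249300) → end (x,ẋ)=(0.097774, 0.594677)
phase 2: p=0.1736, T=0.493, ωT=1.980282, cosh=3.691409, sinh=3.553379; start (x,ẋ)=(0.097774, 0.594677) → end (x,ẋ)=(0.419763, 1.112911)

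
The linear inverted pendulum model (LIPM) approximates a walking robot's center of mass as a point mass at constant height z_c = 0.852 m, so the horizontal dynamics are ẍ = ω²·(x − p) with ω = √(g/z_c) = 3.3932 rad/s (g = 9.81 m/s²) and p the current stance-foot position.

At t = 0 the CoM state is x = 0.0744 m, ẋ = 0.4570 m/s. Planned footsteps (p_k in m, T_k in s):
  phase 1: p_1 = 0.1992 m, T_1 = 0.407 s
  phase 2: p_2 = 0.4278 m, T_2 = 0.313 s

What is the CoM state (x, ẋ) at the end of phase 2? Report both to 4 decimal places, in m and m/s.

phase 1: p=0.1992, T=0.407, ωT=1.381032, cosh=2.115163, sinh=1.863844; start (x,ẋ)=(0.074400, 0.457000) → end (x,ẋ)=(0.186252, 0.177345)
phase 2: p=0.4278, T=0.313, ωT=1.062072, cosh=1.619048, sinh=1.273309; start (x,ẋ)=(0.186252, 0.177345) → end (x,ẋ)=(0.103272, -0.756499)

x = 0.1033, ẋ = -0.7565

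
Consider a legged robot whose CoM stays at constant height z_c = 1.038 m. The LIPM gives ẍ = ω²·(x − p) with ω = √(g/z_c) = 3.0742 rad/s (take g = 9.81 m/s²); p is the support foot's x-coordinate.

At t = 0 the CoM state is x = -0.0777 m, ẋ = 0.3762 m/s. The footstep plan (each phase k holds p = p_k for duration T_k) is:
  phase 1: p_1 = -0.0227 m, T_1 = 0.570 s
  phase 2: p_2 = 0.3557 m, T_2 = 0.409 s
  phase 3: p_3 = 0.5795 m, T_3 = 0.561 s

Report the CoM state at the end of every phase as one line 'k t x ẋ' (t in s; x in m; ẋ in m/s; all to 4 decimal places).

phase 1: p=-0.0227, T=0.570, ωT=1.752294, cosh=2.970597, sinh=2.797222; start (x,ẋ)=(-0.077700, 0.376200) → end (x,ẋ)=(0.156222, 0.644582)
phase 2: p=0.3557, T=0.409, ωT=1.257348, cosh=1.900246, sinh=1.615838; start (x,ẋ)=(0.156222, 0.644582) → end (x,ẋ)=(0.315444, 0.233976)
phase 3: p=0.5795, T=0.561, ωT=1.724626, cosh=2.894332, sinh=2.716092; start (x,ẋ)=(0.315444, 0.233976) → end (x,ẋ)=(0.021955, -1.527614)

1 0.5700 0.1562 0.6446
2 0.9790 0.3154 0.2340
3 1.5400 0.0220 -1.5276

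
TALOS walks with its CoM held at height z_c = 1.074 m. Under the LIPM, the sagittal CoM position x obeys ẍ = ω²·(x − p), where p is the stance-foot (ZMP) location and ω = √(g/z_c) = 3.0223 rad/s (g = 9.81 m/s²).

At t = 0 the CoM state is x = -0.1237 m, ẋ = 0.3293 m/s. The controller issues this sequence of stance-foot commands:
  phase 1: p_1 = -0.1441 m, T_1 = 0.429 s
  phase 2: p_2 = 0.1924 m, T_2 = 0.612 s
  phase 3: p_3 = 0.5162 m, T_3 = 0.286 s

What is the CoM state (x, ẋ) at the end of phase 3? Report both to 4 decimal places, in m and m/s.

phase 1: p=-0.1441, T=0.429, ωT=1.296567, cosh=1.965095, sinh=1.691626; start (x,ẋ)=(-0.123700, 0.329300) → end (x,ẋ)=(0.080302, 0.751403)
phase 2: p=0.1924, T=0.612, ωT=1.849648, cosh=3.257436, sinh=3.100143; start (x,ẋ)=(0.080302, 0.751403) → end (x,ẋ)=(0.598004, 1.397337)
phase 3: p=0.5162, T=0.286, ωT=0.864378, cosh=1.397421, sinh=0.976108; start (x,ẋ)=(0.598004, 1.397337) → end (x,ẋ)=(1.081810, 2.193997)

x = 1.0818, ẋ = 2.1940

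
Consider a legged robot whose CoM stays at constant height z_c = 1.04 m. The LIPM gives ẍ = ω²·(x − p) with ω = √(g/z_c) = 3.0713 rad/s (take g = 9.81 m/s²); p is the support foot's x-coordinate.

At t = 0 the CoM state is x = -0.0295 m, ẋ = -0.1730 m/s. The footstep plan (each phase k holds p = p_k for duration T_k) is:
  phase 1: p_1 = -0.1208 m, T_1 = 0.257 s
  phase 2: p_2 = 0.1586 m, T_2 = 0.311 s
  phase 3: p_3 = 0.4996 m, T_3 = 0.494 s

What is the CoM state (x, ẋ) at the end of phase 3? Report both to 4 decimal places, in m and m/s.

x = -1.5234, ẋ = -5.9286

phase 1: p=-0.1208, T=0.257, ωT=0.789324, cosh=1.328030, sinh=0.873878; start (x,ẋ)=(-0.029500, -0.173000) → end (x,ẋ)=(-0.048775, 0.015295)
phase 2: p=0.1586, T=0.311, ωT=0.955174, cosh=1.491934, sinh=1.107189; start (x,ẋ)=(-0.048775, 0.015295) → end (x,ẋ)=(-0.145276, -0.682361)
phase 3: p=0.4996, T=0.494, ωT=1.517222, cosh=2.389431, sinh=2.170111; start (x,ẋ)=(-0.145276, -0.682361) → end (x,ẋ)=(-1.523427, -5.928590)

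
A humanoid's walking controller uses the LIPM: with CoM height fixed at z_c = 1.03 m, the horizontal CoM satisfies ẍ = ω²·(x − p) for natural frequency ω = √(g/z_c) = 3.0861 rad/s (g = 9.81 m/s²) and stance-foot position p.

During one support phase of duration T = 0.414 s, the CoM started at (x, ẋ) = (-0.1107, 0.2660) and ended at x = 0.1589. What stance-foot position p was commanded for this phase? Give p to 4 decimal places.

ωT = 3.0861·0.414 = 1.277645; cosh(ωT) = 1.933437, sinh(ωT) = 1.654744
x(T) = p + (x₀−p)·cosh(ωT) + (ẋ₀/ω)·sinh(ωT) ⇒ p·(1 − cosh) = x(T) − x₀·cosh − (ẋ₀/ω)·sinh
numerator   = 0.1589 − (-0.1107)·1.933437 − (0.2660/3.0861)·1.654744 = 0.230304
denominator = 1 − 1.933437 = -0.933437
p = 0.230304 / -0.933437 = -0.2467

p = -0.2467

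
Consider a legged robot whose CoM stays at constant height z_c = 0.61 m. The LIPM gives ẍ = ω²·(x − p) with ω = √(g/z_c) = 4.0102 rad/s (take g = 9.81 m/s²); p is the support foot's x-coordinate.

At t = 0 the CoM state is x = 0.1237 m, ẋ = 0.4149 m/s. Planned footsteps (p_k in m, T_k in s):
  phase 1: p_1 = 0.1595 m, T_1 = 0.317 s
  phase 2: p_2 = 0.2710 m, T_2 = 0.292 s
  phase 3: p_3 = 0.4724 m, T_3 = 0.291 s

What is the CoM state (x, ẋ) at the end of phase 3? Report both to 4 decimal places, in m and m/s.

phase 1: p=0.1595, T=0.317, ωT=1.271233, cosh=1.922866, sinh=1.642381; start (x,ẋ)=(0.123700, 0.414900) → end (x,ẋ)=(0.260584, 0.562009)
phase 2: p=0.2710, T=0.292, ωT=1.170978, cosh=1.767605, sinh=1.457542; start (x,ẋ)=(0.260584, 0.562009) → end (x,ẋ)=(0.456856, 0.932528)
phase 3: p=0.4724, T=0.291, ωT=1.166968, cosh=1.761774, sinh=1.450465; start (x,ẋ)=(0.456856, 0.932528) → end (x,ẋ)=(0.782304, 1.552486)

x = 0.7823, ẋ = 1.5525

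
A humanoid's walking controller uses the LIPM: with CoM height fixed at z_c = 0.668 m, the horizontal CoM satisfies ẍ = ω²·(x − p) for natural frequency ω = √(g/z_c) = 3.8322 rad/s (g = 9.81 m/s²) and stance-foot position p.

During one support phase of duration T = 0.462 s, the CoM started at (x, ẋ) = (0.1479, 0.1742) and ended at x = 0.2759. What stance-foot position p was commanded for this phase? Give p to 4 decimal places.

ωT = 3.8322·0.462 = 1.770476; cosh(ωT) = 3.021951, sinh(ωT) = 2.851700
x(T) = p + (x₀−p)·cosh(ωT) + (ẋ₀/ω)·sinh(ωT) ⇒ p·(1 − cosh) = x(T) − x₀·cosh − (ẋ₀/ω)·sinh
numerator   = 0.2759 − (0.1479)·3.021951 − (0.1742/3.8322)·2.851700 = -0.300676
denominator = 1 − 3.021951 = -2.021951
p = -0.300676 / -2.021951 = 0.1487

p = 0.1487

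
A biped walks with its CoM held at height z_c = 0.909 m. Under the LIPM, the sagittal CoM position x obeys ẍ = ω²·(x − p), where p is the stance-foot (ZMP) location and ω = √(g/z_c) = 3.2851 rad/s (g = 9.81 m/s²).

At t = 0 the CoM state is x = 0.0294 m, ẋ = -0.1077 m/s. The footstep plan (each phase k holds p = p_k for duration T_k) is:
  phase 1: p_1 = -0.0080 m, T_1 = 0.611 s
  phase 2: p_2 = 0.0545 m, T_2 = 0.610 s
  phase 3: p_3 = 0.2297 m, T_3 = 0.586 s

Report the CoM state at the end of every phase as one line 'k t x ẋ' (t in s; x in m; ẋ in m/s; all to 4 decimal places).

phase 1: p=-0.0080, T=0.611, ωT=2.007196, cosh=3.788393, sinh=3.654028; start (x,ẋ)=(0.029400, -0.107700) → end (x,ẋ)=(0.013891, 0.040934)
phase 2: p=0.0545, T=0.610, ωT=2.003911, cosh=3.776409, sinh=3.641602; start (x,ẋ)=(0.013891, 0.040934) → end (x,ẋ)=(-0.053481, -0.331225)
phase 3: p=0.2297, T=0.586, ωT=1.925069, cosh=3.500742, sinh=3.354877; start (x,ẋ)=(-0.053481, -0.331225) → end (x,ẋ)=(-1.099904, -4.280499)

1 0.6110 0.0139 0.0409
2 1.2210 -0.0535 -0.3312
3 1.8070 -1.0999 -4.2805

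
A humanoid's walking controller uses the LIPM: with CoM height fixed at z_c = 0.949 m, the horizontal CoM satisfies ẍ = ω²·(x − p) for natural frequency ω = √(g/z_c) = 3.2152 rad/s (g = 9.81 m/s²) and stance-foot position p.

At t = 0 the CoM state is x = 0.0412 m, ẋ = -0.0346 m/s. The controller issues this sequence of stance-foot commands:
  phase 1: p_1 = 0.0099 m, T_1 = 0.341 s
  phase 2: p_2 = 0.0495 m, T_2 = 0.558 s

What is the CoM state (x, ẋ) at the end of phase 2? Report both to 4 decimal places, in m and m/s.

x = 0.1132, ẋ = 0.2184

phase 1: p=0.0099, T=0.341, ωT=1.096383, cosh=1.663699, sinh=1.329621; start (x,ẋ)=(0.041200, -0.034600) → end (x,ẋ)=(0.047665, 0.076243)
phase 2: p=0.0495, T=0.558, ωT=1.794082, cosh=3.090115, sinh=2.923834; start (x,ẋ)=(0.047665, 0.076243) → end (x,ẋ)=(0.113164, 0.218353)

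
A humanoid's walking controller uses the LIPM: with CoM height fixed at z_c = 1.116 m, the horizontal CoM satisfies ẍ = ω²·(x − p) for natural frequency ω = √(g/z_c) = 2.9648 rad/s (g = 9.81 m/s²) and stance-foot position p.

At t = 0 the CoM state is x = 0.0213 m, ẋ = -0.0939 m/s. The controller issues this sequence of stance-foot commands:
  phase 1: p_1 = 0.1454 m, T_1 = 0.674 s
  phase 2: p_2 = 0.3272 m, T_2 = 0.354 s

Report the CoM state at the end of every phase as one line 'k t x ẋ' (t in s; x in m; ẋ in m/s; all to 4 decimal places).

1 0.6740 -0.4354 -1.6847
2 1.0280 -1.6075 -5.5342

phase 1: p=0.1454, T=0.674, ωT=1.998275, cosh=3.755946, sinh=3.620377; start (x,ẋ)=(0.021300, -0.093900) → end (x,ẋ)=(-0.435376, -1.684735)
phase 2: p=0.3272, T=0.354, ωT=1.049539, cosh=1.603217, sinh=1.253118; start (x,ẋ)=(-0.435376, -1.684735) → end (x,ẋ)=(-1.607453, -5.534151)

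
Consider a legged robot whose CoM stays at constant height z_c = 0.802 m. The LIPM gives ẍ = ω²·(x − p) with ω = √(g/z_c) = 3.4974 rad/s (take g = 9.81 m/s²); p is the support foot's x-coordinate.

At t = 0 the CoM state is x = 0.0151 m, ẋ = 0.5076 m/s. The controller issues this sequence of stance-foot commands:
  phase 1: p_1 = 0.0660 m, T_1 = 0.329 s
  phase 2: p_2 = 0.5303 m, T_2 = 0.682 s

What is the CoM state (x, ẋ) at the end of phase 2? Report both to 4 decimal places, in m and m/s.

x = -0.3981, ẋ = -3.0775

phase 1: p=0.0660, T=0.329, ωT=1.150645, cosh=1.738331, sinh=1.421898; start (x,ẋ)=(0.015100, 0.507600) → end (x,ẋ)=(0.183888, 0.629254)
phase 2: p=0.5303, T=0.682, ωT=2.385227, cosh=5.476797, sinh=5.384729; start (x,ẋ)=(0.183888, 0.629254) → end (x,ẋ)=(-0.398105, -3.077524)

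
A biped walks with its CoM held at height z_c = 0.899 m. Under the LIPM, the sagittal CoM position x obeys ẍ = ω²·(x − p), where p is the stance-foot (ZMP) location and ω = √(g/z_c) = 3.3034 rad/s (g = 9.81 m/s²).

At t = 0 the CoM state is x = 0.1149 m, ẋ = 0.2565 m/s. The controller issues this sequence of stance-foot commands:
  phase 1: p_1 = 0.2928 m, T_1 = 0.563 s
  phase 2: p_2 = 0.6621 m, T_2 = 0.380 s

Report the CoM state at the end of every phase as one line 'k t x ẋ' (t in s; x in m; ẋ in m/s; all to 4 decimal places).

phase 1: p=0.2928, T=0.563, ωT=1.859814, cosh=3.289122, sinh=3.133421; start (x,ẋ)=(0.114900, 0.256500) → end (x,ẋ)=(-0.049033, -0.997773)
phase 2: p=0.6621, T=0.380, ωT=1.255292, cosh=1.896928, sinh=1.611935; start (x,ẋ)=(-0.049033, -0.997773) → end (x,ẋ)=(-1.173744, -5.679393)

1 0.5630 -0.0490 -0.9978
2 0.9430 -1.1737 -5.6794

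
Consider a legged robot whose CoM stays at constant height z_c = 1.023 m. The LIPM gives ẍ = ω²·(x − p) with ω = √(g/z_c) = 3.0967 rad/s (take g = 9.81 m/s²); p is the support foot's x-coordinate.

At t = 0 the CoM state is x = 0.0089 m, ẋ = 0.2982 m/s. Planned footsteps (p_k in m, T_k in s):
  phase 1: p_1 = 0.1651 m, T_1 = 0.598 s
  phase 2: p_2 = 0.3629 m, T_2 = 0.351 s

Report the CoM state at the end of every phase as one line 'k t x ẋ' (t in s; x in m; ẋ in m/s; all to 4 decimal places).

phase 1: p=0.1651, T=0.598, ωT=1.851827, cosh=3.264199, sinh=3.107248; start (x,ẋ)=(0.008900, 0.298200) → end (x,ẋ)=(-0.045552, -0.529606)
phase 2: p=0.3629, T=0.351, ωT=1.086942, cosh=1.651219, sinh=1.313973; start (x,ẋ)=(-0.045552, -0.529606) → end (x,ẋ)=(-0.536263, -2.536479)

1 0.5980 -0.0456 -0.5296
2 0.9490 -0.5363 -2.5365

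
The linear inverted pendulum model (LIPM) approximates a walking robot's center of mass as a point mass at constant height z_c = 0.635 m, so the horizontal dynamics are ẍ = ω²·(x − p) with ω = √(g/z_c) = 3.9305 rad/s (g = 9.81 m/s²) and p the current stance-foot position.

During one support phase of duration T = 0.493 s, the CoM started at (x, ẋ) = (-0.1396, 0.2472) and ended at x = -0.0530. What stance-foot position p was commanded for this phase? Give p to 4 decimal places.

p = -0.0896

ωT = 3.9305·0.493 = 1.937736; cosh(ωT) = 3.543524, sinh(ωT) = 3.399494
x(T) = p + (x₀−p)·cosh(ωT) + (ẋ₀/ω)·sinh(ωT) ⇒ p·(1 − cosh) = x(T) − x₀·cosh − (ẋ₀/ω)·sinh
numerator   = -0.0530 − (-0.1396)·3.543524 − (0.2472/3.9305)·3.399494 = 0.227872
denominator = 1 − 3.543524 = -2.543524
p = 0.227872 / -2.543524 = -0.0896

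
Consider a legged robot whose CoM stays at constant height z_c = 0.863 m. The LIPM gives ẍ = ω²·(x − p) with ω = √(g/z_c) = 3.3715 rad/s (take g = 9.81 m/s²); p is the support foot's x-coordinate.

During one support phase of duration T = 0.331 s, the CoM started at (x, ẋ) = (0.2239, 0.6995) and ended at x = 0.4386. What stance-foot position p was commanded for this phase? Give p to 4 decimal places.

p = 0.3224

ωT = 3.3715·0.331 = 1.115967; cosh(ωT) = 1.690058, sinh(ωT) = 1.362459
x(T) = p + (x₀−p)·cosh(ωT) + (ẋ₀/ω)·sinh(ωT) ⇒ p·(1 − cosh) = x(T) − x₀·cosh − (ẋ₀/ω)·sinh
numerator   = 0.4386 − (0.2239)·1.690058 − (0.6995/3.3715)·1.362459 = -0.222479
denominator = 1 − 1.690058 = -0.690058
p = -0.222479 / -0.690058 = 0.3224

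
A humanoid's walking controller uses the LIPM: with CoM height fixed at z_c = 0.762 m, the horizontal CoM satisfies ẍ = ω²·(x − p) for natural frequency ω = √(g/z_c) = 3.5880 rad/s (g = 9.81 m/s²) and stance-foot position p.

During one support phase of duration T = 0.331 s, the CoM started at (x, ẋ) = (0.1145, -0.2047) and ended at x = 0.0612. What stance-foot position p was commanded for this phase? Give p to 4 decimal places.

ωT = 3.5880·0.331 = 1.187628; cosh(ωT) = 1.792119, sinh(ωT) = 1.487175
x(T) = p + (x₀−p)·cosh(ωT) + (ẋ₀/ω)·sinh(ωT) ⇒ p·(1 − cosh) = x(T) − x₀·cosh − (ẋ₀/ω)·sinh
numerator   = 0.0612 − (0.1145)·1.792119 − (-0.2047/3.5880)·1.487175 = -0.059152
denominator = 1 − 1.792119 = -0.792119
p = -0.059152 / -0.792119 = 0.0747

p = 0.0747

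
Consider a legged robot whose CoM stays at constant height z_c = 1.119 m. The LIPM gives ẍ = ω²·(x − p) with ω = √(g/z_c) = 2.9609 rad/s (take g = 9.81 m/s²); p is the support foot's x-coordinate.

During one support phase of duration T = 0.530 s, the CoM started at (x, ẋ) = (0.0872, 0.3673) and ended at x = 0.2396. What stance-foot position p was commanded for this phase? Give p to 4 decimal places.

ωT = 2.9609·0.530 = 1.569277; cosh(ωT) = 2.505685, sinh(ωT) = 2.297489
x(T) = p + (x₀−p)·cosh(ωT) + (ẋ₀/ω)·sinh(ωT) ⇒ p·(1 − cosh) = x(T) − x₀·cosh − (ẋ₀/ω)·sinh
numerator   = 0.2396 − (0.0872)·2.505685 − (0.3673/2.9609)·2.297489 = -0.263900
denominator = 1 − 2.505685 = -1.505685
p = -0.263900 / -1.505685 = 0.1753

p = 0.1753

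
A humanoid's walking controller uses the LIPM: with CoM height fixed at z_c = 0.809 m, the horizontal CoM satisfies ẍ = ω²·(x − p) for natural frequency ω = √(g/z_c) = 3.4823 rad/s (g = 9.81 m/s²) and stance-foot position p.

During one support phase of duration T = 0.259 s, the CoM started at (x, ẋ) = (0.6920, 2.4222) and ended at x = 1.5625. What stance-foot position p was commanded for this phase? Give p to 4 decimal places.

p = 0.3367

ωT = 3.4823·0.259 = 0.901916; cosh(ωT) = 1.435056, sinh(ωT) = 1.029264
x(T) = p + (x₀−p)·cosh(ωT) + (ẋ₀/ω)·sinh(ωT) ⇒ p·(1 − cosh) = x(T) − x₀·cosh − (ẋ₀/ω)·sinh
numerator   = 1.5625 − (0.6920)·1.435056 − (2.4222/3.4823)·1.029264 = -0.146488
denominator = 1 − 1.435056 = -0.435056
p = -0.146488 / -0.435056 = 0.3367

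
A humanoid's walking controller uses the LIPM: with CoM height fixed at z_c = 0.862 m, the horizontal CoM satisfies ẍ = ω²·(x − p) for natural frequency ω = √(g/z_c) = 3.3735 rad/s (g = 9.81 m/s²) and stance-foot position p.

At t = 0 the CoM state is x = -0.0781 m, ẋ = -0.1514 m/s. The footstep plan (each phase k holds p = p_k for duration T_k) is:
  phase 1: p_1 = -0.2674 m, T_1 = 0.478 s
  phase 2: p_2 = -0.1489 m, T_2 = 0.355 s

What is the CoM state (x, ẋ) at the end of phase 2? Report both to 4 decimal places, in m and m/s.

x = 0.8436, ẋ = 3.4213

phase 1: p=-0.2674, T=0.478, ωT=1.612533, cosh=2.607441, sinh=2.408059; start (x,ẋ)=(-0.078100, -0.151400) → end (x,ẋ)=(0.118117, 1.143028)
phase 2: p=-0.1489, T=0.355, ωT=1.197592, cosh=1.807027, sinh=1.505107; start (x,ẋ)=(0.118117, 1.143028) → end (x,ẋ)=(0.843575, 3.421254)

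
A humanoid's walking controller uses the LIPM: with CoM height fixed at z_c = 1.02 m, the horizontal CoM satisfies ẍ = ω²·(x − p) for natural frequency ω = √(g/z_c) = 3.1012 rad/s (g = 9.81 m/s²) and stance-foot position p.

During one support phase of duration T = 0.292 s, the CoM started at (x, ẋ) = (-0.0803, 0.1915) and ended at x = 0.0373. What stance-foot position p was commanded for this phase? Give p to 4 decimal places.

ωT = 3.1012·0.292 = 0.905550; cosh(ωT) = 1.438806, sinh(ωT) = 1.034487
x(T) = p + (x₀−p)·cosh(ωT) + (ẋ₀/ω)·sinh(ωT) ⇒ p·(1 − cosh) = x(T) − x₀·cosh − (ẋ₀/ω)·sinh
numerator   = 0.0373 − (-0.0803)·1.438806 − (0.1915/3.1012)·1.034487 = 0.088956
denominator = 1 − 1.438806 = -0.438806
p = 0.088956 / -0.438806 = -0.2027

p = -0.2027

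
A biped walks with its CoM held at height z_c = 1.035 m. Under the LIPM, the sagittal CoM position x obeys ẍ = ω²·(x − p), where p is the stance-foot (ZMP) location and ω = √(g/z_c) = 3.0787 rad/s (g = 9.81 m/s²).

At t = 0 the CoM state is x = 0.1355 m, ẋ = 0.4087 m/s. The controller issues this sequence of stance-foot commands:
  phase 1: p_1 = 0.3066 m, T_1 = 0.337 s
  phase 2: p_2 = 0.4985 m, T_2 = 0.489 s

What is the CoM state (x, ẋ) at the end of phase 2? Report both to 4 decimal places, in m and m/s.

phase 1: p=0.3066, T=0.337, ωT=1.037522, cosh=1.588273, sinh=1.233941; start (x,ẋ)=(0.135500, 0.408700) → end (x,ẋ)=(0.198653, -0.000871)
phase 2: p=0.4985, T=0.489, ωT=1.505484, cosh=2.364123, sinh=2.142213; start (x,ẋ)=(0.198653, -0.000871) → end (x,ẋ)=(-0.210980, -1.979617)

x = -0.2110, ẋ = -1.9796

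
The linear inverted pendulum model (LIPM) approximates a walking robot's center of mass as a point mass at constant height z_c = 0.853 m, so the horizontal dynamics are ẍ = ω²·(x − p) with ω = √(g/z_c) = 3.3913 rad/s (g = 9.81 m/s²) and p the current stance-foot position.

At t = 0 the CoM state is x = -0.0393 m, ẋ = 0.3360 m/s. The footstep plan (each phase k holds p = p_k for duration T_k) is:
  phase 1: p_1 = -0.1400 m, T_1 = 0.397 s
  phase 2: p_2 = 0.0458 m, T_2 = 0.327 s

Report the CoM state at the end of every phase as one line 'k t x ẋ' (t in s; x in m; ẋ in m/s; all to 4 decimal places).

phase 1: p=-0.1400, T=0.397, ωT=1.346346, cosh=2.051773, sinh=1.791584; start (x,ẋ)=(-0.039300, 0.336000) → end (x,ẋ)=(0.244118, 1.301229)
phase 2: p=0.0458, T=0.327, ωT=1.108955, cosh=1.680546, sinh=1.350643; start (x,ẋ)=(0.244118, 1.301229) → end (x,ẋ)=(0.897320, 3.095159)

1 0.3970 0.2441 1.3012
2 0.7240 0.8973 3.0952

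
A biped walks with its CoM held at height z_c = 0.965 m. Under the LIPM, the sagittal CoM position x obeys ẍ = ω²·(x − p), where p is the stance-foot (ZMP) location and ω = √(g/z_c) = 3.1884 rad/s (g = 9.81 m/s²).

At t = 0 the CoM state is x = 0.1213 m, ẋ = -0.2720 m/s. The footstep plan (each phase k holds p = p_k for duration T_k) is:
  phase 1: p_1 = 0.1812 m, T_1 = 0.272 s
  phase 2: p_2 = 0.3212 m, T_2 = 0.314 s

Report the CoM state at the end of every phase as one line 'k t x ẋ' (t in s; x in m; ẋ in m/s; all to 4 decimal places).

phase 1: p=0.1812, T=0.272, ωT=0.867245, cosh=1.400225, sinh=0.980118; start (x,ẋ)=(0.121300, -0.272000) → end (x,ẋ)=(0.013713, -0.568049)
phase 2: p=0.3212, T=0.314, ωT=1.001158, cosh=1.544442, sinh=1.176988; start (x,ẋ)=(0.013713, -0.568049) → end (x,ẋ)=(-0.363389, -2.031227)

1 0.2720 0.0137 -0.5680
2 0.5860 -0.3634 -2.0312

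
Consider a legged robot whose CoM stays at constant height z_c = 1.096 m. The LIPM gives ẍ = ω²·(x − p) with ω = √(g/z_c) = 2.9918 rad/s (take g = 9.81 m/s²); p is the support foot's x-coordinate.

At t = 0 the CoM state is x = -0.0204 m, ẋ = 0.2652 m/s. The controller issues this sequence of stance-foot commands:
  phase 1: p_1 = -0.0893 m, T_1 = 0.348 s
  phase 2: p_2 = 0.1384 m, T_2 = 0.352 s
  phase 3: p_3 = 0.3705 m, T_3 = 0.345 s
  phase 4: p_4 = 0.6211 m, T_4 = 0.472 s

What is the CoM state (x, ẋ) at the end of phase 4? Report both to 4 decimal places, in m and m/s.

x = 2.3345, ẋ = 5.3903

phase 1: p=-0.0893, T=0.348, ωT=1.041146, cosh=1.592756, sinh=1.239706; start (x,ẋ)=(-0.020400, 0.265200) → end (x,ẋ)=(0.130331, 0.677946)
phase 2: p=0.1384, T=0.352, ωT=1.053114, cosh=1.607706, sinh=1.258856; start (x,ẋ)=(0.130331, 0.677946) → end (x,ẋ)=(0.410686, 1.059549)
phase 3: p=0.3705, T=0.345, ωT=1.032171, cosh=1.581693, sinh=1.225460; start (x,ẋ)=(0.410686, 1.059549) → end (x,ẋ)=(0.868061, 1.823218)
phase 4: p=0.6211, T=0.472, ωT=1.412130, cosh=2.174156, sinh=1.930532; start (x,ẋ)=(0.868061, 1.823218) → end (x,ẋ)=(2.334506, 5.390345)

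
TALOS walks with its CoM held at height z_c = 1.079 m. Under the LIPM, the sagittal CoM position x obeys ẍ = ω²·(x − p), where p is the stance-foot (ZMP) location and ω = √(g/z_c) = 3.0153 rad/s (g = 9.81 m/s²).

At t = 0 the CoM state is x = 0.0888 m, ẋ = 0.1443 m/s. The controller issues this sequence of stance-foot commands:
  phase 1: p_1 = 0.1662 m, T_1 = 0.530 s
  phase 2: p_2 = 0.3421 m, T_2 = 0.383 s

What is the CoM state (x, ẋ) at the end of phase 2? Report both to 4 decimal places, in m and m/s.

phase 1: p=0.1662, T=0.530, ωT=1.598109, cosh=2.572977, sinh=2.370698; start (x,ẋ)=(0.088800, 0.144300) → end (x,ẋ)=(0.080504, -0.182003)
phase 2: p=0.3421, T=0.383, ωT=1.154860, cosh=1.744340, sinh=1.429239; start (x,ẋ)=(0.080504, -0.182003) → end (x,ẋ)=(-0.200482, -1.444847)

x = -0.2005, ẋ = -1.4448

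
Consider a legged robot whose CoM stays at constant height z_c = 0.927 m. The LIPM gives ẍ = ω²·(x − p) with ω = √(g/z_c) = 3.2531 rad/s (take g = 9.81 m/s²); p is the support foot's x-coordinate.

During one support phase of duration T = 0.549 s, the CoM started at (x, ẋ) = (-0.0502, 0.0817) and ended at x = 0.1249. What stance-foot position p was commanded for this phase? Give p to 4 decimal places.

p = -0.0997

ωT = 3.2531·0.549 = 1.785952; cosh(ωT) = 3.066446, sinh(ωT) = 2.898809
x(T) = p + (x₀−p)·cosh(ωT) + (ẋ₀/ω)·sinh(ωT) ⇒ p·(1 − cosh) = x(T) − x₀·cosh − (ẋ₀/ω)·sinh
numerator   = 0.1249 − (-0.0502)·3.066446 − (0.0817/3.2531)·2.898809 = 0.206033
denominator = 1 − 3.066446 = -2.066446
p = 0.206033 / -2.066446 = -0.0997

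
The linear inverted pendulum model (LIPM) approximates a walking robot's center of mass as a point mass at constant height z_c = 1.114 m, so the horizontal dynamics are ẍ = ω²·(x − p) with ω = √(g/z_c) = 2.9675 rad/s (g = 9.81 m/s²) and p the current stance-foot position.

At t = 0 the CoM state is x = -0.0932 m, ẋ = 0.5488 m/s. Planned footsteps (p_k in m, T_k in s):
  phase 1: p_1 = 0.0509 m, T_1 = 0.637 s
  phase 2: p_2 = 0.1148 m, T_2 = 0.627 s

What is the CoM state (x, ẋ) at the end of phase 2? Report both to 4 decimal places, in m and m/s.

phase 1: p=0.0509, T=0.637, ωT=1.890297, cosh=3.386183, sinh=3.235156; start (x,ẋ)=(-0.093200, 0.548800) → end (x,ẋ)=(0.161250, 0.474930)
phase 2: p=0.1148, T=0.627, ωT=1.860622, cosh=3.291656, sinh=3.136081; start (x,ẋ)=(0.161250, 0.474930) → end (x,ẋ)=(0.769610, 1.995590)

x = 0.7696, ẋ = 1.9956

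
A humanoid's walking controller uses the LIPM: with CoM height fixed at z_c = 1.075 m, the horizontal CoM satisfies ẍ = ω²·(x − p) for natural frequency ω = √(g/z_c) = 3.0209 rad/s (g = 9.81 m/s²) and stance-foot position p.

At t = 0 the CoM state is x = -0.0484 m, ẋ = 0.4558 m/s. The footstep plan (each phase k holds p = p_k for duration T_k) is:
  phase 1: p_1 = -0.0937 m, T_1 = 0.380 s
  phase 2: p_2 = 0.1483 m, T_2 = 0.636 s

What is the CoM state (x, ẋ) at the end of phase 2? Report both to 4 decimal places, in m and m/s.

phase 1: p=-0.0937, T=0.380, ωT=1.147942, cosh=1.734495, sinh=1.417205; start (x,ẋ)=(-0.048400, 0.455800) → end (x,ẋ)=(0.198704, 0.984523)
phase 2: p=0.1483, T=0.636, ωT=1.921292, cosh=3.488099, sinh=3.341681; start (x,ẋ)=(0.198704, 0.984523) → end (x,ẋ)=(1.413179, 3.942931)

x = 1.4132, ẋ = 3.9429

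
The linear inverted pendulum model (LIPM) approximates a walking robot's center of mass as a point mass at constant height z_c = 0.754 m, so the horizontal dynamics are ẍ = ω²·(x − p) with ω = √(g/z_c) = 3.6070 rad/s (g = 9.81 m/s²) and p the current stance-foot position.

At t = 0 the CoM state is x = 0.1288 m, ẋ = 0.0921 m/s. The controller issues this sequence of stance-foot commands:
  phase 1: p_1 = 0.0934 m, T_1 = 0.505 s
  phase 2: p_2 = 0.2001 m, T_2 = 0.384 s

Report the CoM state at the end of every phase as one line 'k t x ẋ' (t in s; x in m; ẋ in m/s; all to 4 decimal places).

1 0.5050 0.2825 0.6764
2 0.8890 0.7262 1.9925

phase 1: p=0.0934, T=0.505, ωT=1.821535, cosh=3.171558, sinh=3.009781; start (x,ẋ)=(0.128800, 0.092100) → end (x,ẋ)=(0.282524, 0.676413)
phase 2: p=0.2001, T=0.384, ωT=1.385088, cosh=2.122740, sinh=1.872438; start (x,ẋ)=(0.282524, 0.676413) → end (x,ẋ)=(0.726199, 1.992530)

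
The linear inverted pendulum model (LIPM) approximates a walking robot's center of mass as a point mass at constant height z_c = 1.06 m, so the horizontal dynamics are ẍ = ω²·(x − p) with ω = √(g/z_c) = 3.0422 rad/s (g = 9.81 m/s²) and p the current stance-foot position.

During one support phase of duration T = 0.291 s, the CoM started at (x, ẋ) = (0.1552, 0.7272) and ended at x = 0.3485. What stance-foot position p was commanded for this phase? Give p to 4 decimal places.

ωT = 3.0422·0.291 = 0.885280; cosh(ωT) = 1.418131, sinh(ωT) = 1.005532
x(T) = p + (x₀−p)·cosh(ωT) + (ẋ₀/ω)·sinh(ωT) ⇒ p·(1 − cosh) = x(T) − x₀·cosh − (ẋ₀/ω)·sinh
numerator   = 0.3485 − (0.1552)·1.418131 − (0.7272/3.0422)·1.005532 = -0.111954
denominator = 1 − 1.418131 = -0.418131
p = -0.111954 / -0.418131 = 0.2677

p = 0.2677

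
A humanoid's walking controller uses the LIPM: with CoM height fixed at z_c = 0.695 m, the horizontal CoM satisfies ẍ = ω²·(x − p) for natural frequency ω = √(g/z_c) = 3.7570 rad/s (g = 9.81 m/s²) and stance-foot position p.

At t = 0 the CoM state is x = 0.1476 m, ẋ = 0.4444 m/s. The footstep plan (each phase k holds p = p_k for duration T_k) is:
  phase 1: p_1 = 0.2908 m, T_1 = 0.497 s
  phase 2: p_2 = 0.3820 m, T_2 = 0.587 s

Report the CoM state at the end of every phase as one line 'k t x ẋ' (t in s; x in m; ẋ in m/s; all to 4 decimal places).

phase 1: p=0.2908, T=0.497, ωT=1.867229, cosh=3.312447, sinh=3.157895; start (x,ẋ)=(0.147600, 0.444400) → end (x,ẋ)=(0.189992, -0.226904)
phase 2: p=0.3820, T=0.587, ωT=2.205359, cosh=4.591860, sinh=4.481649; start (x,ẋ)=(0.189992, -0.226904) → end (x,ẋ)=(-0.770343, -4.274856)

1 0.4970 0.1900 -0.2269
2 1.0840 -0.7703 -4.2749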